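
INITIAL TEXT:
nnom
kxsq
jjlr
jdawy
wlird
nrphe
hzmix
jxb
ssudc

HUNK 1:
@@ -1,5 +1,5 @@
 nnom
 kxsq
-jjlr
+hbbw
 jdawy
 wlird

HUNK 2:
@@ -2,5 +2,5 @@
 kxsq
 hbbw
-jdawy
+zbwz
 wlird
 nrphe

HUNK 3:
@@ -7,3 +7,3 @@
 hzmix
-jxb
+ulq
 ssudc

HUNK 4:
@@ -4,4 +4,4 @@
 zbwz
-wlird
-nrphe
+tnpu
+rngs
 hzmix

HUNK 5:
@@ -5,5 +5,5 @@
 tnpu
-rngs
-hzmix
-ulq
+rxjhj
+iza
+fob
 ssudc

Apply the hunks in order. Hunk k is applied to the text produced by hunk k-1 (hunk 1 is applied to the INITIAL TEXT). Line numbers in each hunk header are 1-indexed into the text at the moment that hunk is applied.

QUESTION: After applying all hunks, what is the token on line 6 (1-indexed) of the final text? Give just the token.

Hunk 1: at line 1 remove [jjlr] add [hbbw] -> 9 lines: nnom kxsq hbbw jdawy wlird nrphe hzmix jxb ssudc
Hunk 2: at line 2 remove [jdawy] add [zbwz] -> 9 lines: nnom kxsq hbbw zbwz wlird nrphe hzmix jxb ssudc
Hunk 3: at line 7 remove [jxb] add [ulq] -> 9 lines: nnom kxsq hbbw zbwz wlird nrphe hzmix ulq ssudc
Hunk 4: at line 4 remove [wlird,nrphe] add [tnpu,rngs] -> 9 lines: nnom kxsq hbbw zbwz tnpu rngs hzmix ulq ssudc
Hunk 5: at line 5 remove [rngs,hzmix,ulq] add [rxjhj,iza,fob] -> 9 lines: nnom kxsq hbbw zbwz tnpu rxjhj iza fob ssudc
Final line 6: rxjhj

Answer: rxjhj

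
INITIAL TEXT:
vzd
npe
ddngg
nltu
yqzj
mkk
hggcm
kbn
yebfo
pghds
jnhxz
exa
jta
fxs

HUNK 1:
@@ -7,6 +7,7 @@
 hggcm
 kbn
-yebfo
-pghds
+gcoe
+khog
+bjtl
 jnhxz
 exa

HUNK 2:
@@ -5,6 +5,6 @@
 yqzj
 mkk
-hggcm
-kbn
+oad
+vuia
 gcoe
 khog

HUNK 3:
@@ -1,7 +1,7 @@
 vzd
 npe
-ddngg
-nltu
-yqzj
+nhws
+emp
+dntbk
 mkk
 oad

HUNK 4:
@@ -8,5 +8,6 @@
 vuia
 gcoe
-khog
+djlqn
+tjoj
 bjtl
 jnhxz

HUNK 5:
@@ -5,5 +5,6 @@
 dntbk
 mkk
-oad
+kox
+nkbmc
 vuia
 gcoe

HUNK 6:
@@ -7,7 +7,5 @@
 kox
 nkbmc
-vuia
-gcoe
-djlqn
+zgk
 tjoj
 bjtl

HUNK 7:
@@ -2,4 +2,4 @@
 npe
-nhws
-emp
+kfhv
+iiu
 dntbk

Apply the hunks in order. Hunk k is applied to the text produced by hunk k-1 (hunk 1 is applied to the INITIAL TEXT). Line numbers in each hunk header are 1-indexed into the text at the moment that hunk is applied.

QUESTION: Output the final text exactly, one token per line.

Hunk 1: at line 7 remove [yebfo,pghds] add [gcoe,khog,bjtl] -> 15 lines: vzd npe ddngg nltu yqzj mkk hggcm kbn gcoe khog bjtl jnhxz exa jta fxs
Hunk 2: at line 5 remove [hggcm,kbn] add [oad,vuia] -> 15 lines: vzd npe ddngg nltu yqzj mkk oad vuia gcoe khog bjtl jnhxz exa jta fxs
Hunk 3: at line 1 remove [ddngg,nltu,yqzj] add [nhws,emp,dntbk] -> 15 lines: vzd npe nhws emp dntbk mkk oad vuia gcoe khog bjtl jnhxz exa jta fxs
Hunk 4: at line 8 remove [khog] add [djlqn,tjoj] -> 16 lines: vzd npe nhws emp dntbk mkk oad vuia gcoe djlqn tjoj bjtl jnhxz exa jta fxs
Hunk 5: at line 5 remove [oad] add [kox,nkbmc] -> 17 lines: vzd npe nhws emp dntbk mkk kox nkbmc vuia gcoe djlqn tjoj bjtl jnhxz exa jta fxs
Hunk 6: at line 7 remove [vuia,gcoe,djlqn] add [zgk] -> 15 lines: vzd npe nhws emp dntbk mkk kox nkbmc zgk tjoj bjtl jnhxz exa jta fxs
Hunk 7: at line 2 remove [nhws,emp] add [kfhv,iiu] -> 15 lines: vzd npe kfhv iiu dntbk mkk kox nkbmc zgk tjoj bjtl jnhxz exa jta fxs

Answer: vzd
npe
kfhv
iiu
dntbk
mkk
kox
nkbmc
zgk
tjoj
bjtl
jnhxz
exa
jta
fxs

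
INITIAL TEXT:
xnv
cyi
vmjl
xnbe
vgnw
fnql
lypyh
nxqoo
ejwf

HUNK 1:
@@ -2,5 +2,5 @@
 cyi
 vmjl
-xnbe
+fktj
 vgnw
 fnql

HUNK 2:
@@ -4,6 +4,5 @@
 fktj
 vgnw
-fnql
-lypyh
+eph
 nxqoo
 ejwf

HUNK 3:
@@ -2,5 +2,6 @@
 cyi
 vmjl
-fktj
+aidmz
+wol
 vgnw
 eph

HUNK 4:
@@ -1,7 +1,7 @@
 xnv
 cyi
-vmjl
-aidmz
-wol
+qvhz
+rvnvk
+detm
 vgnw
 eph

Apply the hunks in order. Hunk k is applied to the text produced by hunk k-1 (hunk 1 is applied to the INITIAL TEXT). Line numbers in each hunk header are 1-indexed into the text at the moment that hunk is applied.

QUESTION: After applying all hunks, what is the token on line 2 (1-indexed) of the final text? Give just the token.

Hunk 1: at line 2 remove [xnbe] add [fktj] -> 9 lines: xnv cyi vmjl fktj vgnw fnql lypyh nxqoo ejwf
Hunk 2: at line 4 remove [fnql,lypyh] add [eph] -> 8 lines: xnv cyi vmjl fktj vgnw eph nxqoo ejwf
Hunk 3: at line 2 remove [fktj] add [aidmz,wol] -> 9 lines: xnv cyi vmjl aidmz wol vgnw eph nxqoo ejwf
Hunk 4: at line 1 remove [vmjl,aidmz,wol] add [qvhz,rvnvk,detm] -> 9 lines: xnv cyi qvhz rvnvk detm vgnw eph nxqoo ejwf
Final line 2: cyi

Answer: cyi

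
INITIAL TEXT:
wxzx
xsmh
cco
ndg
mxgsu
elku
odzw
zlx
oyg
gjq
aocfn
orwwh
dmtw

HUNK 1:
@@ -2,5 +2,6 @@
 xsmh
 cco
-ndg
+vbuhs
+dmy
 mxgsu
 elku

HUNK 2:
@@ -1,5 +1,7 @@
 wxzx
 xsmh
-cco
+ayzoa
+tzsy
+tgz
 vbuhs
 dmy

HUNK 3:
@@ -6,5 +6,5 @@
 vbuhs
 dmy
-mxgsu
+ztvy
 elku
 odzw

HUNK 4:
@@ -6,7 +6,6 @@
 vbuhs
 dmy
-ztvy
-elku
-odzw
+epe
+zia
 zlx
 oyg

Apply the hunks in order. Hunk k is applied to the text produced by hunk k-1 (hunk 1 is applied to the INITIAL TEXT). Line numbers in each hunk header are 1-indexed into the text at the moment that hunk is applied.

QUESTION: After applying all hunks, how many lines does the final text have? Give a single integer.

Answer: 15

Derivation:
Hunk 1: at line 2 remove [ndg] add [vbuhs,dmy] -> 14 lines: wxzx xsmh cco vbuhs dmy mxgsu elku odzw zlx oyg gjq aocfn orwwh dmtw
Hunk 2: at line 1 remove [cco] add [ayzoa,tzsy,tgz] -> 16 lines: wxzx xsmh ayzoa tzsy tgz vbuhs dmy mxgsu elku odzw zlx oyg gjq aocfn orwwh dmtw
Hunk 3: at line 6 remove [mxgsu] add [ztvy] -> 16 lines: wxzx xsmh ayzoa tzsy tgz vbuhs dmy ztvy elku odzw zlx oyg gjq aocfn orwwh dmtw
Hunk 4: at line 6 remove [ztvy,elku,odzw] add [epe,zia] -> 15 lines: wxzx xsmh ayzoa tzsy tgz vbuhs dmy epe zia zlx oyg gjq aocfn orwwh dmtw
Final line count: 15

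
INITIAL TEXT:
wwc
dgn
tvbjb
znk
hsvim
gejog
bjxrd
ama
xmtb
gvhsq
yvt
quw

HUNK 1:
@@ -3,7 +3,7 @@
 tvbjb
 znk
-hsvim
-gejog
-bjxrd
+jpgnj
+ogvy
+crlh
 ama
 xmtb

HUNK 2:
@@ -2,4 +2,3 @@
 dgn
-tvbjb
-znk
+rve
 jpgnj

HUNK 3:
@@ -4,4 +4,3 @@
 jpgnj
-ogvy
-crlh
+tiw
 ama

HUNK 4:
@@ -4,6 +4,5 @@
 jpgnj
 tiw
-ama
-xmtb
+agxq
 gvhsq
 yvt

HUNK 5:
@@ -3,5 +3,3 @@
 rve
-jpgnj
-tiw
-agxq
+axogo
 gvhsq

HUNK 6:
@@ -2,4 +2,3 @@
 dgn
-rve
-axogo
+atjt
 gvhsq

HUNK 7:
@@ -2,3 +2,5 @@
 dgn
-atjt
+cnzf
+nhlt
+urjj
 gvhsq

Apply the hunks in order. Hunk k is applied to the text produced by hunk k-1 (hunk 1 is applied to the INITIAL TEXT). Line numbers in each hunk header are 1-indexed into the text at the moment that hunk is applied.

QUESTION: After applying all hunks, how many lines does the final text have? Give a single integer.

Answer: 8

Derivation:
Hunk 1: at line 3 remove [hsvim,gejog,bjxrd] add [jpgnj,ogvy,crlh] -> 12 lines: wwc dgn tvbjb znk jpgnj ogvy crlh ama xmtb gvhsq yvt quw
Hunk 2: at line 2 remove [tvbjb,znk] add [rve] -> 11 lines: wwc dgn rve jpgnj ogvy crlh ama xmtb gvhsq yvt quw
Hunk 3: at line 4 remove [ogvy,crlh] add [tiw] -> 10 lines: wwc dgn rve jpgnj tiw ama xmtb gvhsq yvt quw
Hunk 4: at line 4 remove [ama,xmtb] add [agxq] -> 9 lines: wwc dgn rve jpgnj tiw agxq gvhsq yvt quw
Hunk 5: at line 3 remove [jpgnj,tiw,agxq] add [axogo] -> 7 lines: wwc dgn rve axogo gvhsq yvt quw
Hunk 6: at line 2 remove [rve,axogo] add [atjt] -> 6 lines: wwc dgn atjt gvhsq yvt quw
Hunk 7: at line 2 remove [atjt] add [cnzf,nhlt,urjj] -> 8 lines: wwc dgn cnzf nhlt urjj gvhsq yvt quw
Final line count: 8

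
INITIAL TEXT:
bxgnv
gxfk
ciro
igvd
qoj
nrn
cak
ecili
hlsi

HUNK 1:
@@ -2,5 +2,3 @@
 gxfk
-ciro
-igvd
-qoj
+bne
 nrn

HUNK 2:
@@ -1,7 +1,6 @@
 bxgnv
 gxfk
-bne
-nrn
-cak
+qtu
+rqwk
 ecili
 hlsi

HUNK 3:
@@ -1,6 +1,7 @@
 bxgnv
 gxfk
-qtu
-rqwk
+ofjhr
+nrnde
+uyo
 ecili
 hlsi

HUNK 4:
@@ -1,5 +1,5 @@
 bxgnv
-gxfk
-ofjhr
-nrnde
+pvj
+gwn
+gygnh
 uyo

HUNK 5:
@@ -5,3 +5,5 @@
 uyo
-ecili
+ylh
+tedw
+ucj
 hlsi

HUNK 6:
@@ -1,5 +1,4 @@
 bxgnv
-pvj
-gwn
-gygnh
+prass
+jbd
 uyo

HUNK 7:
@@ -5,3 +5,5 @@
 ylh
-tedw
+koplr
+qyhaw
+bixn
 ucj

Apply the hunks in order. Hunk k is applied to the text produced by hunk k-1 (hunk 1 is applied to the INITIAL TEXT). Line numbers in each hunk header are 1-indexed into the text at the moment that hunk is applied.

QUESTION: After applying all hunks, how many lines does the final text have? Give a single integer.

Hunk 1: at line 2 remove [ciro,igvd,qoj] add [bne] -> 7 lines: bxgnv gxfk bne nrn cak ecili hlsi
Hunk 2: at line 1 remove [bne,nrn,cak] add [qtu,rqwk] -> 6 lines: bxgnv gxfk qtu rqwk ecili hlsi
Hunk 3: at line 1 remove [qtu,rqwk] add [ofjhr,nrnde,uyo] -> 7 lines: bxgnv gxfk ofjhr nrnde uyo ecili hlsi
Hunk 4: at line 1 remove [gxfk,ofjhr,nrnde] add [pvj,gwn,gygnh] -> 7 lines: bxgnv pvj gwn gygnh uyo ecili hlsi
Hunk 5: at line 5 remove [ecili] add [ylh,tedw,ucj] -> 9 lines: bxgnv pvj gwn gygnh uyo ylh tedw ucj hlsi
Hunk 6: at line 1 remove [pvj,gwn,gygnh] add [prass,jbd] -> 8 lines: bxgnv prass jbd uyo ylh tedw ucj hlsi
Hunk 7: at line 5 remove [tedw] add [koplr,qyhaw,bixn] -> 10 lines: bxgnv prass jbd uyo ylh koplr qyhaw bixn ucj hlsi
Final line count: 10

Answer: 10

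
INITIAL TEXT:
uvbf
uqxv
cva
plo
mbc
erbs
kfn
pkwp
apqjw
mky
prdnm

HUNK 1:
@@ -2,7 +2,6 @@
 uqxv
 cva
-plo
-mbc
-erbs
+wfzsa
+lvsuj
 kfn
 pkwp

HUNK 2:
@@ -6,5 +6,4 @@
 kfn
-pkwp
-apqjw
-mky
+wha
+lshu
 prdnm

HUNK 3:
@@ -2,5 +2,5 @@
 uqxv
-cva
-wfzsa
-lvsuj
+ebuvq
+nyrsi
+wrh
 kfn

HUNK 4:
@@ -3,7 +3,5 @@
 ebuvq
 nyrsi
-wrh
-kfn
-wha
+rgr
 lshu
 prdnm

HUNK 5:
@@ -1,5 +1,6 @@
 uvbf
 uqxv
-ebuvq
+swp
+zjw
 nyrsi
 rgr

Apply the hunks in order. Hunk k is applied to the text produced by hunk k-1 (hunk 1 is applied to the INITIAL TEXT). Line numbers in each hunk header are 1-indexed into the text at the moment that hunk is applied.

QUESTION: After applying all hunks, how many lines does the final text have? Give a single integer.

Answer: 8

Derivation:
Hunk 1: at line 2 remove [plo,mbc,erbs] add [wfzsa,lvsuj] -> 10 lines: uvbf uqxv cva wfzsa lvsuj kfn pkwp apqjw mky prdnm
Hunk 2: at line 6 remove [pkwp,apqjw,mky] add [wha,lshu] -> 9 lines: uvbf uqxv cva wfzsa lvsuj kfn wha lshu prdnm
Hunk 3: at line 2 remove [cva,wfzsa,lvsuj] add [ebuvq,nyrsi,wrh] -> 9 lines: uvbf uqxv ebuvq nyrsi wrh kfn wha lshu prdnm
Hunk 4: at line 3 remove [wrh,kfn,wha] add [rgr] -> 7 lines: uvbf uqxv ebuvq nyrsi rgr lshu prdnm
Hunk 5: at line 1 remove [ebuvq] add [swp,zjw] -> 8 lines: uvbf uqxv swp zjw nyrsi rgr lshu prdnm
Final line count: 8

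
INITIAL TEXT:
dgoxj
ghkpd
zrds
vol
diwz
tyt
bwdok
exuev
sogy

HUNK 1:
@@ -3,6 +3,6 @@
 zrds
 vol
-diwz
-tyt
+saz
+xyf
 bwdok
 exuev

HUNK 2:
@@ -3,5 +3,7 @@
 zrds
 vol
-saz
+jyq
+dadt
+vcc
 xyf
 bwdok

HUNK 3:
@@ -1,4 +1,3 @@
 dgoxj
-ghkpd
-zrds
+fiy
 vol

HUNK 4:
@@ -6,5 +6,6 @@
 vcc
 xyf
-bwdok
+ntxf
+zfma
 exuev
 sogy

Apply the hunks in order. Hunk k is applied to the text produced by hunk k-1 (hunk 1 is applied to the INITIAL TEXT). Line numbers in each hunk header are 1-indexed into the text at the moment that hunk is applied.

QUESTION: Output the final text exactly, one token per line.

Hunk 1: at line 3 remove [diwz,tyt] add [saz,xyf] -> 9 lines: dgoxj ghkpd zrds vol saz xyf bwdok exuev sogy
Hunk 2: at line 3 remove [saz] add [jyq,dadt,vcc] -> 11 lines: dgoxj ghkpd zrds vol jyq dadt vcc xyf bwdok exuev sogy
Hunk 3: at line 1 remove [ghkpd,zrds] add [fiy] -> 10 lines: dgoxj fiy vol jyq dadt vcc xyf bwdok exuev sogy
Hunk 4: at line 6 remove [bwdok] add [ntxf,zfma] -> 11 lines: dgoxj fiy vol jyq dadt vcc xyf ntxf zfma exuev sogy

Answer: dgoxj
fiy
vol
jyq
dadt
vcc
xyf
ntxf
zfma
exuev
sogy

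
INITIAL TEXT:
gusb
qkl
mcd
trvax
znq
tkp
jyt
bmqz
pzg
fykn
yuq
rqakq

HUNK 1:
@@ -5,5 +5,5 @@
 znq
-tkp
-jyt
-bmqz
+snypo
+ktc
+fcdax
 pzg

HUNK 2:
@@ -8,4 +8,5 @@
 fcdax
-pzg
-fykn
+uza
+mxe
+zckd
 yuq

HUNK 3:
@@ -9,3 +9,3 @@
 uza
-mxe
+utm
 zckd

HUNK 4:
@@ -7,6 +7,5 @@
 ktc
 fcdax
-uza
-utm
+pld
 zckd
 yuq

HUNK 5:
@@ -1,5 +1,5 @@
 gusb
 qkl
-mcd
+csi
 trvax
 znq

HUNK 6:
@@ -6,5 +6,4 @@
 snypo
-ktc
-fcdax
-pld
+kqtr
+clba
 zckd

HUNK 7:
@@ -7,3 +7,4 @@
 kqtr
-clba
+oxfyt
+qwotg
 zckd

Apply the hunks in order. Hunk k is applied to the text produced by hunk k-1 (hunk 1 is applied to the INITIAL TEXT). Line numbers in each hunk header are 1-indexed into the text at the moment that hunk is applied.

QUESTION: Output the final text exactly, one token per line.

Hunk 1: at line 5 remove [tkp,jyt,bmqz] add [snypo,ktc,fcdax] -> 12 lines: gusb qkl mcd trvax znq snypo ktc fcdax pzg fykn yuq rqakq
Hunk 2: at line 8 remove [pzg,fykn] add [uza,mxe,zckd] -> 13 lines: gusb qkl mcd trvax znq snypo ktc fcdax uza mxe zckd yuq rqakq
Hunk 3: at line 9 remove [mxe] add [utm] -> 13 lines: gusb qkl mcd trvax znq snypo ktc fcdax uza utm zckd yuq rqakq
Hunk 4: at line 7 remove [uza,utm] add [pld] -> 12 lines: gusb qkl mcd trvax znq snypo ktc fcdax pld zckd yuq rqakq
Hunk 5: at line 1 remove [mcd] add [csi] -> 12 lines: gusb qkl csi trvax znq snypo ktc fcdax pld zckd yuq rqakq
Hunk 6: at line 6 remove [ktc,fcdax,pld] add [kqtr,clba] -> 11 lines: gusb qkl csi trvax znq snypo kqtr clba zckd yuq rqakq
Hunk 7: at line 7 remove [clba] add [oxfyt,qwotg] -> 12 lines: gusb qkl csi trvax znq snypo kqtr oxfyt qwotg zckd yuq rqakq

Answer: gusb
qkl
csi
trvax
znq
snypo
kqtr
oxfyt
qwotg
zckd
yuq
rqakq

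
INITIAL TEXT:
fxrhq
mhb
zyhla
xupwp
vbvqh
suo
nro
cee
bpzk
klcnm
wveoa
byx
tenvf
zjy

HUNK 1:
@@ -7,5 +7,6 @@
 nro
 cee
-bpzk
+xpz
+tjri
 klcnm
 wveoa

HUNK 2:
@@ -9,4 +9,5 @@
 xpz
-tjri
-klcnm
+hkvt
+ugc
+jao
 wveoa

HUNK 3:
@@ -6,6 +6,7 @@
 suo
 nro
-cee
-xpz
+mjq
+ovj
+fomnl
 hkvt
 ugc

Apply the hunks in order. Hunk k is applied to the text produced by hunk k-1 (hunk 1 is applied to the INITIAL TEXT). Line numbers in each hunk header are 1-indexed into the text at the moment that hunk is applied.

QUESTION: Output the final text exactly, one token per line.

Answer: fxrhq
mhb
zyhla
xupwp
vbvqh
suo
nro
mjq
ovj
fomnl
hkvt
ugc
jao
wveoa
byx
tenvf
zjy

Derivation:
Hunk 1: at line 7 remove [bpzk] add [xpz,tjri] -> 15 lines: fxrhq mhb zyhla xupwp vbvqh suo nro cee xpz tjri klcnm wveoa byx tenvf zjy
Hunk 2: at line 9 remove [tjri,klcnm] add [hkvt,ugc,jao] -> 16 lines: fxrhq mhb zyhla xupwp vbvqh suo nro cee xpz hkvt ugc jao wveoa byx tenvf zjy
Hunk 3: at line 6 remove [cee,xpz] add [mjq,ovj,fomnl] -> 17 lines: fxrhq mhb zyhla xupwp vbvqh suo nro mjq ovj fomnl hkvt ugc jao wveoa byx tenvf zjy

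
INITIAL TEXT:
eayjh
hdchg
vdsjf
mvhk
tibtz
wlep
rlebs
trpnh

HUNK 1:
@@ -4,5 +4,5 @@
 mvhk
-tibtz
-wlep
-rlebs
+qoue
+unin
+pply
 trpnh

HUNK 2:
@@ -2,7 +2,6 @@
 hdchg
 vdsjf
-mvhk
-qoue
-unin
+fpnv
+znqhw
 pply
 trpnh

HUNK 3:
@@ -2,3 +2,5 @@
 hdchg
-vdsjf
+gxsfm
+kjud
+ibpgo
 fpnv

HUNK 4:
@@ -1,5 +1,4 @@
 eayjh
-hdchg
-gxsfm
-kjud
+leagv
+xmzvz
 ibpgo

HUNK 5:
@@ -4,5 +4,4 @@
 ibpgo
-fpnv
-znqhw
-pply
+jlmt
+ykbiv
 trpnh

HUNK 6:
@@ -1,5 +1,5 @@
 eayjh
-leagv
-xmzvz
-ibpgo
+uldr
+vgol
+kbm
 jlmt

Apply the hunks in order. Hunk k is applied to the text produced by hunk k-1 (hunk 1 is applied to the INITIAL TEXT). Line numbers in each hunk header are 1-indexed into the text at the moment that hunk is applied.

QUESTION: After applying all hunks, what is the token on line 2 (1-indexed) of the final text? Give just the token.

Answer: uldr

Derivation:
Hunk 1: at line 4 remove [tibtz,wlep,rlebs] add [qoue,unin,pply] -> 8 lines: eayjh hdchg vdsjf mvhk qoue unin pply trpnh
Hunk 2: at line 2 remove [mvhk,qoue,unin] add [fpnv,znqhw] -> 7 lines: eayjh hdchg vdsjf fpnv znqhw pply trpnh
Hunk 3: at line 2 remove [vdsjf] add [gxsfm,kjud,ibpgo] -> 9 lines: eayjh hdchg gxsfm kjud ibpgo fpnv znqhw pply trpnh
Hunk 4: at line 1 remove [hdchg,gxsfm,kjud] add [leagv,xmzvz] -> 8 lines: eayjh leagv xmzvz ibpgo fpnv znqhw pply trpnh
Hunk 5: at line 4 remove [fpnv,znqhw,pply] add [jlmt,ykbiv] -> 7 lines: eayjh leagv xmzvz ibpgo jlmt ykbiv trpnh
Hunk 6: at line 1 remove [leagv,xmzvz,ibpgo] add [uldr,vgol,kbm] -> 7 lines: eayjh uldr vgol kbm jlmt ykbiv trpnh
Final line 2: uldr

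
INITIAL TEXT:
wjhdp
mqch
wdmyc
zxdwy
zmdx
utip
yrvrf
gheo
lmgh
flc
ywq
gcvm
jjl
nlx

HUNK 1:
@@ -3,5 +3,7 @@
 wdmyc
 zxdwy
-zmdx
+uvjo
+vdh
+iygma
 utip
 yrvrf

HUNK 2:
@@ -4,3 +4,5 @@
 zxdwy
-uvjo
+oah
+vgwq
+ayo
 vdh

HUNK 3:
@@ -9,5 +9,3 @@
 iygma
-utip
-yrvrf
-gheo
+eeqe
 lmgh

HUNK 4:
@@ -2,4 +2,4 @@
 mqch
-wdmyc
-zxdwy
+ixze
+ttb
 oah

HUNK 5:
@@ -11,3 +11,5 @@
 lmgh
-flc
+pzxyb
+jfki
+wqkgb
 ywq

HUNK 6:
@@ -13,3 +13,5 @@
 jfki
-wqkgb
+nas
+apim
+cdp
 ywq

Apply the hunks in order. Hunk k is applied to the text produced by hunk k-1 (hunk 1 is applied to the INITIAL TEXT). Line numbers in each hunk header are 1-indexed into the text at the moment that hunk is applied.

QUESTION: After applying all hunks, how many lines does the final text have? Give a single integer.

Hunk 1: at line 3 remove [zmdx] add [uvjo,vdh,iygma] -> 16 lines: wjhdp mqch wdmyc zxdwy uvjo vdh iygma utip yrvrf gheo lmgh flc ywq gcvm jjl nlx
Hunk 2: at line 4 remove [uvjo] add [oah,vgwq,ayo] -> 18 lines: wjhdp mqch wdmyc zxdwy oah vgwq ayo vdh iygma utip yrvrf gheo lmgh flc ywq gcvm jjl nlx
Hunk 3: at line 9 remove [utip,yrvrf,gheo] add [eeqe] -> 16 lines: wjhdp mqch wdmyc zxdwy oah vgwq ayo vdh iygma eeqe lmgh flc ywq gcvm jjl nlx
Hunk 4: at line 2 remove [wdmyc,zxdwy] add [ixze,ttb] -> 16 lines: wjhdp mqch ixze ttb oah vgwq ayo vdh iygma eeqe lmgh flc ywq gcvm jjl nlx
Hunk 5: at line 11 remove [flc] add [pzxyb,jfki,wqkgb] -> 18 lines: wjhdp mqch ixze ttb oah vgwq ayo vdh iygma eeqe lmgh pzxyb jfki wqkgb ywq gcvm jjl nlx
Hunk 6: at line 13 remove [wqkgb] add [nas,apim,cdp] -> 20 lines: wjhdp mqch ixze ttb oah vgwq ayo vdh iygma eeqe lmgh pzxyb jfki nas apim cdp ywq gcvm jjl nlx
Final line count: 20

Answer: 20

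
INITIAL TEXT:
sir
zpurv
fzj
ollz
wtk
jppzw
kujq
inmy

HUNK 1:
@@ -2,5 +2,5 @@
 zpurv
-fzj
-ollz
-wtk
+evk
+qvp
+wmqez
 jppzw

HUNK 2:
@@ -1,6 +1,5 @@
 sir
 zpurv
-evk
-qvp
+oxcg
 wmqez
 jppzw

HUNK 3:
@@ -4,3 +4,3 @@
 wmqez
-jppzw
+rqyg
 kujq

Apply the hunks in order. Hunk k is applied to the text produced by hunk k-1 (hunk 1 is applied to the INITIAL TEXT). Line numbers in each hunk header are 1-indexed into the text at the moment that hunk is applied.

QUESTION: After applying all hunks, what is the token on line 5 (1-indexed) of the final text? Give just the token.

Hunk 1: at line 2 remove [fzj,ollz,wtk] add [evk,qvp,wmqez] -> 8 lines: sir zpurv evk qvp wmqez jppzw kujq inmy
Hunk 2: at line 1 remove [evk,qvp] add [oxcg] -> 7 lines: sir zpurv oxcg wmqez jppzw kujq inmy
Hunk 3: at line 4 remove [jppzw] add [rqyg] -> 7 lines: sir zpurv oxcg wmqez rqyg kujq inmy
Final line 5: rqyg

Answer: rqyg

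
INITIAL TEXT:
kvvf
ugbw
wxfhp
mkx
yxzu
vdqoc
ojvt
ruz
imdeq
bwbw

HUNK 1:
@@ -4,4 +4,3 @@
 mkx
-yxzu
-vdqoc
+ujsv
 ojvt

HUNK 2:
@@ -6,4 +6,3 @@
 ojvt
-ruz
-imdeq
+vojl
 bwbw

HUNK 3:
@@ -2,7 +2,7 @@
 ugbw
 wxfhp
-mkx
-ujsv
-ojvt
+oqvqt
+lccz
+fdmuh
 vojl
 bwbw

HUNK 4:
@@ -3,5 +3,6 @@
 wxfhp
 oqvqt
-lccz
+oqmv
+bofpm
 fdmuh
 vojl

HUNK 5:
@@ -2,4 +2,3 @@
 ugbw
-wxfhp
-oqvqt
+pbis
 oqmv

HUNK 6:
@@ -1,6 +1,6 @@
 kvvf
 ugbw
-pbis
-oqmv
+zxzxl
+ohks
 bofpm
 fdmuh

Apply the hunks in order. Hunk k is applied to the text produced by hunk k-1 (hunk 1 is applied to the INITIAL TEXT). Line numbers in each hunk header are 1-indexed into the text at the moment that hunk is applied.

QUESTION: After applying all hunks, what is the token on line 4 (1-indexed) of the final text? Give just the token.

Hunk 1: at line 4 remove [yxzu,vdqoc] add [ujsv] -> 9 lines: kvvf ugbw wxfhp mkx ujsv ojvt ruz imdeq bwbw
Hunk 2: at line 6 remove [ruz,imdeq] add [vojl] -> 8 lines: kvvf ugbw wxfhp mkx ujsv ojvt vojl bwbw
Hunk 3: at line 2 remove [mkx,ujsv,ojvt] add [oqvqt,lccz,fdmuh] -> 8 lines: kvvf ugbw wxfhp oqvqt lccz fdmuh vojl bwbw
Hunk 4: at line 3 remove [lccz] add [oqmv,bofpm] -> 9 lines: kvvf ugbw wxfhp oqvqt oqmv bofpm fdmuh vojl bwbw
Hunk 5: at line 2 remove [wxfhp,oqvqt] add [pbis] -> 8 lines: kvvf ugbw pbis oqmv bofpm fdmuh vojl bwbw
Hunk 6: at line 1 remove [pbis,oqmv] add [zxzxl,ohks] -> 8 lines: kvvf ugbw zxzxl ohks bofpm fdmuh vojl bwbw
Final line 4: ohks

Answer: ohks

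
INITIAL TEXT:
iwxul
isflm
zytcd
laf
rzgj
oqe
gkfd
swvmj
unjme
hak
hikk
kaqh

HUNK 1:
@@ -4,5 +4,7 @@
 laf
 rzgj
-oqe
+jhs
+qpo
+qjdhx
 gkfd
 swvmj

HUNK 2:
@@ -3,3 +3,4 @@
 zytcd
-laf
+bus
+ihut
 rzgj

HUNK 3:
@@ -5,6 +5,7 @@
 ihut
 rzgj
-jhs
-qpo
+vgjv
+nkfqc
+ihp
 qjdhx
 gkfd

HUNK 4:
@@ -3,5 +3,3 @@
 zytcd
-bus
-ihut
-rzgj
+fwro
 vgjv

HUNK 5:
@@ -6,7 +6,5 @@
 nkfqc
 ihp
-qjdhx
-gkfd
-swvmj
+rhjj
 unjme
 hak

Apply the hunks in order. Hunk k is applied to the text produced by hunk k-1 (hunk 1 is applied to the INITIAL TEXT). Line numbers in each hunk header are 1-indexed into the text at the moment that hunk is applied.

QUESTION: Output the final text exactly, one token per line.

Hunk 1: at line 4 remove [oqe] add [jhs,qpo,qjdhx] -> 14 lines: iwxul isflm zytcd laf rzgj jhs qpo qjdhx gkfd swvmj unjme hak hikk kaqh
Hunk 2: at line 3 remove [laf] add [bus,ihut] -> 15 lines: iwxul isflm zytcd bus ihut rzgj jhs qpo qjdhx gkfd swvmj unjme hak hikk kaqh
Hunk 3: at line 5 remove [jhs,qpo] add [vgjv,nkfqc,ihp] -> 16 lines: iwxul isflm zytcd bus ihut rzgj vgjv nkfqc ihp qjdhx gkfd swvmj unjme hak hikk kaqh
Hunk 4: at line 3 remove [bus,ihut,rzgj] add [fwro] -> 14 lines: iwxul isflm zytcd fwro vgjv nkfqc ihp qjdhx gkfd swvmj unjme hak hikk kaqh
Hunk 5: at line 6 remove [qjdhx,gkfd,swvmj] add [rhjj] -> 12 lines: iwxul isflm zytcd fwro vgjv nkfqc ihp rhjj unjme hak hikk kaqh

Answer: iwxul
isflm
zytcd
fwro
vgjv
nkfqc
ihp
rhjj
unjme
hak
hikk
kaqh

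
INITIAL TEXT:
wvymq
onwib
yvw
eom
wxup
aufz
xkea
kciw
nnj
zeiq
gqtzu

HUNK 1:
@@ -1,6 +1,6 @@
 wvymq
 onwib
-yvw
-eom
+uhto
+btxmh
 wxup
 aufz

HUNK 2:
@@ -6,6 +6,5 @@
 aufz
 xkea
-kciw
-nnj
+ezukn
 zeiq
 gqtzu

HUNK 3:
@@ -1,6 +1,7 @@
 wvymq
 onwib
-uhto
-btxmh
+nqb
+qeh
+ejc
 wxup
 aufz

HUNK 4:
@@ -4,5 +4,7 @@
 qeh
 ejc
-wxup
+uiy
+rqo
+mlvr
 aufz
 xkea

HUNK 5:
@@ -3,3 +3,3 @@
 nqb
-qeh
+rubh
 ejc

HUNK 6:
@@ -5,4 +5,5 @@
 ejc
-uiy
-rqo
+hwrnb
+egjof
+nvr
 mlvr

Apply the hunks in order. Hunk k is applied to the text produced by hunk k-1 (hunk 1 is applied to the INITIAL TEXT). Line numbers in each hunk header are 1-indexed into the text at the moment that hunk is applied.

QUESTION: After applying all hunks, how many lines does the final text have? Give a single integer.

Answer: 14

Derivation:
Hunk 1: at line 1 remove [yvw,eom] add [uhto,btxmh] -> 11 lines: wvymq onwib uhto btxmh wxup aufz xkea kciw nnj zeiq gqtzu
Hunk 2: at line 6 remove [kciw,nnj] add [ezukn] -> 10 lines: wvymq onwib uhto btxmh wxup aufz xkea ezukn zeiq gqtzu
Hunk 3: at line 1 remove [uhto,btxmh] add [nqb,qeh,ejc] -> 11 lines: wvymq onwib nqb qeh ejc wxup aufz xkea ezukn zeiq gqtzu
Hunk 4: at line 4 remove [wxup] add [uiy,rqo,mlvr] -> 13 lines: wvymq onwib nqb qeh ejc uiy rqo mlvr aufz xkea ezukn zeiq gqtzu
Hunk 5: at line 3 remove [qeh] add [rubh] -> 13 lines: wvymq onwib nqb rubh ejc uiy rqo mlvr aufz xkea ezukn zeiq gqtzu
Hunk 6: at line 5 remove [uiy,rqo] add [hwrnb,egjof,nvr] -> 14 lines: wvymq onwib nqb rubh ejc hwrnb egjof nvr mlvr aufz xkea ezukn zeiq gqtzu
Final line count: 14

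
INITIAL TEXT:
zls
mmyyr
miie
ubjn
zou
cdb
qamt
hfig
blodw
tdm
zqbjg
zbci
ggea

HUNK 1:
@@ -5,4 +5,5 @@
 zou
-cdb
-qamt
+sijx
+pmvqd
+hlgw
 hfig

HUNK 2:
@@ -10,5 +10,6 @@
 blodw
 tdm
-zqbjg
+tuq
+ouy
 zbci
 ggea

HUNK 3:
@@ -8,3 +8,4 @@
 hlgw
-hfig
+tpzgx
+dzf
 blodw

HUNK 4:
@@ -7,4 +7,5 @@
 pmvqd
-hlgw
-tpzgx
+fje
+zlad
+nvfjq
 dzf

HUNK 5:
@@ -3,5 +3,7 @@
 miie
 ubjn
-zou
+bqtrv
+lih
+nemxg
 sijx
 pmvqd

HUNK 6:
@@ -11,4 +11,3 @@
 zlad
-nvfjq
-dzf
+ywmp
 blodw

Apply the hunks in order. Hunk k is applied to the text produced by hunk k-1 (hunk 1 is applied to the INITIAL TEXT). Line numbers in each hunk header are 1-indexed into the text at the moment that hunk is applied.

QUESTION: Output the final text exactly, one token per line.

Hunk 1: at line 5 remove [cdb,qamt] add [sijx,pmvqd,hlgw] -> 14 lines: zls mmyyr miie ubjn zou sijx pmvqd hlgw hfig blodw tdm zqbjg zbci ggea
Hunk 2: at line 10 remove [zqbjg] add [tuq,ouy] -> 15 lines: zls mmyyr miie ubjn zou sijx pmvqd hlgw hfig blodw tdm tuq ouy zbci ggea
Hunk 3: at line 8 remove [hfig] add [tpzgx,dzf] -> 16 lines: zls mmyyr miie ubjn zou sijx pmvqd hlgw tpzgx dzf blodw tdm tuq ouy zbci ggea
Hunk 4: at line 7 remove [hlgw,tpzgx] add [fje,zlad,nvfjq] -> 17 lines: zls mmyyr miie ubjn zou sijx pmvqd fje zlad nvfjq dzf blodw tdm tuq ouy zbci ggea
Hunk 5: at line 3 remove [zou] add [bqtrv,lih,nemxg] -> 19 lines: zls mmyyr miie ubjn bqtrv lih nemxg sijx pmvqd fje zlad nvfjq dzf blodw tdm tuq ouy zbci ggea
Hunk 6: at line 11 remove [nvfjq,dzf] add [ywmp] -> 18 lines: zls mmyyr miie ubjn bqtrv lih nemxg sijx pmvqd fje zlad ywmp blodw tdm tuq ouy zbci ggea

Answer: zls
mmyyr
miie
ubjn
bqtrv
lih
nemxg
sijx
pmvqd
fje
zlad
ywmp
blodw
tdm
tuq
ouy
zbci
ggea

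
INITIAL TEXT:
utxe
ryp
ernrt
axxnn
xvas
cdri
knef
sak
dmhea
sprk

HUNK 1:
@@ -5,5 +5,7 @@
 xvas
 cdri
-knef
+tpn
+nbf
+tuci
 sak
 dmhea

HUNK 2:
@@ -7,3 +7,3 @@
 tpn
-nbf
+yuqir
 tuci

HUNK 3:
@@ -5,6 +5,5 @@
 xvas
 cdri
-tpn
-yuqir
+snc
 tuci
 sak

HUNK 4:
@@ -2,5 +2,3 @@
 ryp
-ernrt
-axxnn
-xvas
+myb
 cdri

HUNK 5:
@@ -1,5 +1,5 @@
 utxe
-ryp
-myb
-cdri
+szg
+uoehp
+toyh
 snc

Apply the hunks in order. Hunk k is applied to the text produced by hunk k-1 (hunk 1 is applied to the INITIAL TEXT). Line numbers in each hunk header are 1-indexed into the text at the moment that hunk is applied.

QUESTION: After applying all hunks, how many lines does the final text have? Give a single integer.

Hunk 1: at line 5 remove [knef] add [tpn,nbf,tuci] -> 12 lines: utxe ryp ernrt axxnn xvas cdri tpn nbf tuci sak dmhea sprk
Hunk 2: at line 7 remove [nbf] add [yuqir] -> 12 lines: utxe ryp ernrt axxnn xvas cdri tpn yuqir tuci sak dmhea sprk
Hunk 3: at line 5 remove [tpn,yuqir] add [snc] -> 11 lines: utxe ryp ernrt axxnn xvas cdri snc tuci sak dmhea sprk
Hunk 4: at line 2 remove [ernrt,axxnn,xvas] add [myb] -> 9 lines: utxe ryp myb cdri snc tuci sak dmhea sprk
Hunk 5: at line 1 remove [ryp,myb,cdri] add [szg,uoehp,toyh] -> 9 lines: utxe szg uoehp toyh snc tuci sak dmhea sprk
Final line count: 9

Answer: 9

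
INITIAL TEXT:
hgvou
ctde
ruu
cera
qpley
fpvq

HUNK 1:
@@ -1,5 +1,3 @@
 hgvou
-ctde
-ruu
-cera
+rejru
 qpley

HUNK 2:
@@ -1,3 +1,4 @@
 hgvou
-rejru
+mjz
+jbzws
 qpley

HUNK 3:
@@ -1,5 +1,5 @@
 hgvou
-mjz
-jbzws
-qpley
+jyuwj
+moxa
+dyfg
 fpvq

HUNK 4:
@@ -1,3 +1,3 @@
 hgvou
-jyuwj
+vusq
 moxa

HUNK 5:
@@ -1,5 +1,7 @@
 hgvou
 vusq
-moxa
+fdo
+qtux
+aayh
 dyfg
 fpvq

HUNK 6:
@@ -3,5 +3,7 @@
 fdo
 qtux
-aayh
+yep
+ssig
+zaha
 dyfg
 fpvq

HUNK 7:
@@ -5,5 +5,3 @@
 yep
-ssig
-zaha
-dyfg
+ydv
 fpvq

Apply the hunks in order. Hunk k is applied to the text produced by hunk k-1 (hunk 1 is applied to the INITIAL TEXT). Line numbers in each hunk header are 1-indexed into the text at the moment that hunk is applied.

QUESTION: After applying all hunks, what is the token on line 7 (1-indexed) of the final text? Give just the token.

Answer: fpvq

Derivation:
Hunk 1: at line 1 remove [ctde,ruu,cera] add [rejru] -> 4 lines: hgvou rejru qpley fpvq
Hunk 2: at line 1 remove [rejru] add [mjz,jbzws] -> 5 lines: hgvou mjz jbzws qpley fpvq
Hunk 3: at line 1 remove [mjz,jbzws,qpley] add [jyuwj,moxa,dyfg] -> 5 lines: hgvou jyuwj moxa dyfg fpvq
Hunk 4: at line 1 remove [jyuwj] add [vusq] -> 5 lines: hgvou vusq moxa dyfg fpvq
Hunk 5: at line 1 remove [moxa] add [fdo,qtux,aayh] -> 7 lines: hgvou vusq fdo qtux aayh dyfg fpvq
Hunk 6: at line 3 remove [aayh] add [yep,ssig,zaha] -> 9 lines: hgvou vusq fdo qtux yep ssig zaha dyfg fpvq
Hunk 7: at line 5 remove [ssig,zaha,dyfg] add [ydv] -> 7 lines: hgvou vusq fdo qtux yep ydv fpvq
Final line 7: fpvq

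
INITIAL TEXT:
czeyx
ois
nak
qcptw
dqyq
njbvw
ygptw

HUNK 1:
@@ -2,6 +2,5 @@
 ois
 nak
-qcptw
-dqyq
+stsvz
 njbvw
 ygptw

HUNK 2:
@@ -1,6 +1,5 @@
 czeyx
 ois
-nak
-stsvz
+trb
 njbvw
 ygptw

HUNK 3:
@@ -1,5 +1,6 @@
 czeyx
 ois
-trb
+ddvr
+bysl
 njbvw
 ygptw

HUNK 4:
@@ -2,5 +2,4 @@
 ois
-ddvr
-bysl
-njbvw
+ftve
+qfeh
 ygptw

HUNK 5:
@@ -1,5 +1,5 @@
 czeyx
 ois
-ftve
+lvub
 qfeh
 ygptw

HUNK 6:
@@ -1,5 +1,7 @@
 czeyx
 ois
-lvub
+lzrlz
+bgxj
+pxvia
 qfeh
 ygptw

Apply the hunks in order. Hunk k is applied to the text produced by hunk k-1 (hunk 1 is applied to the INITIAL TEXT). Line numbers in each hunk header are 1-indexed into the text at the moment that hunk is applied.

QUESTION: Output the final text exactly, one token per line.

Answer: czeyx
ois
lzrlz
bgxj
pxvia
qfeh
ygptw

Derivation:
Hunk 1: at line 2 remove [qcptw,dqyq] add [stsvz] -> 6 lines: czeyx ois nak stsvz njbvw ygptw
Hunk 2: at line 1 remove [nak,stsvz] add [trb] -> 5 lines: czeyx ois trb njbvw ygptw
Hunk 3: at line 1 remove [trb] add [ddvr,bysl] -> 6 lines: czeyx ois ddvr bysl njbvw ygptw
Hunk 4: at line 2 remove [ddvr,bysl,njbvw] add [ftve,qfeh] -> 5 lines: czeyx ois ftve qfeh ygptw
Hunk 5: at line 1 remove [ftve] add [lvub] -> 5 lines: czeyx ois lvub qfeh ygptw
Hunk 6: at line 1 remove [lvub] add [lzrlz,bgxj,pxvia] -> 7 lines: czeyx ois lzrlz bgxj pxvia qfeh ygptw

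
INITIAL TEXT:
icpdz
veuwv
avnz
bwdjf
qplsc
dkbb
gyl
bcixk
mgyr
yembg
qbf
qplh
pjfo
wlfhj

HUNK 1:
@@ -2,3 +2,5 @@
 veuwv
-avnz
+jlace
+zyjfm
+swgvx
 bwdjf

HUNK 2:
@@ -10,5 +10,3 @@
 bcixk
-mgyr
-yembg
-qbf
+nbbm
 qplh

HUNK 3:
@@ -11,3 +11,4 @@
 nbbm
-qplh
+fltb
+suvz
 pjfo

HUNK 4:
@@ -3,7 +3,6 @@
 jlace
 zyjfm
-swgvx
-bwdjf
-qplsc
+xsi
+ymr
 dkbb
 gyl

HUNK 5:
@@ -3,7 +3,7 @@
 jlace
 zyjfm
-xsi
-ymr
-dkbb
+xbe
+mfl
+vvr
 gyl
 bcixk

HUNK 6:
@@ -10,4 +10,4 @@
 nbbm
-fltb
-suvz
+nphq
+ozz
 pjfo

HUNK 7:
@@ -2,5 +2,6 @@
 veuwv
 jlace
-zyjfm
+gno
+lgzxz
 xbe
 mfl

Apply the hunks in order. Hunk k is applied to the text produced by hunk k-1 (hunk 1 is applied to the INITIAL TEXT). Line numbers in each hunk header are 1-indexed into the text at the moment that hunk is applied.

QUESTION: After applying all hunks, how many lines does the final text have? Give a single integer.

Hunk 1: at line 2 remove [avnz] add [jlace,zyjfm,swgvx] -> 16 lines: icpdz veuwv jlace zyjfm swgvx bwdjf qplsc dkbb gyl bcixk mgyr yembg qbf qplh pjfo wlfhj
Hunk 2: at line 10 remove [mgyr,yembg,qbf] add [nbbm] -> 14 lines: icpdz veuwv jlace zyjfm swgvx bwdjf qplsc dkbb gyl bcixk nbbm qplh pjfo wlfhj
Hunk 3: at line 11 remove [qplh] add [fltb,suvz] -> 15 lines: icpdz veuwv jlace zyjfm swgvx bwdjf qplsc dkbb gyl bcixk nbbm fltb suvz pjfo wlfhj
Hunk 4: at line 3 remove [swgvx,bwdjf,qplsc] add [xsi,ymr] -> 14 lines: icpdz veuwv jlace zyjfm xsi ymr dkbb gyl bcixk nbbm fltb suvz pjfo wlfhj
Hunk 5: at line 3 remove [xsi,ymr,dkbb] add [xbe,mfl,vvr] -> 14 lines: icpdz veuwv jlace zyjfm xbe mfl vvr gyl bcixk nbbm fltb suvz pjfo wlfhj
Hunk 6: at line 10 remove [fltb,suvz] add [nphq,ozz] -> 14 lines: icpdz veuwv jlace zyjfm xbe mfl vvr gyl bcixk nbbm nphq ozz pjfo wlfhj
Hunk 7: at line 2 remove [zyjfm] add [gno,lgzxz] -> 15 lines: icpdz veuwv jlace gno lgzxz xbe mfl vvr gyl bcixk nbbm nphq ozz pjfo wlfhj
Final line count: 15

Answer: 15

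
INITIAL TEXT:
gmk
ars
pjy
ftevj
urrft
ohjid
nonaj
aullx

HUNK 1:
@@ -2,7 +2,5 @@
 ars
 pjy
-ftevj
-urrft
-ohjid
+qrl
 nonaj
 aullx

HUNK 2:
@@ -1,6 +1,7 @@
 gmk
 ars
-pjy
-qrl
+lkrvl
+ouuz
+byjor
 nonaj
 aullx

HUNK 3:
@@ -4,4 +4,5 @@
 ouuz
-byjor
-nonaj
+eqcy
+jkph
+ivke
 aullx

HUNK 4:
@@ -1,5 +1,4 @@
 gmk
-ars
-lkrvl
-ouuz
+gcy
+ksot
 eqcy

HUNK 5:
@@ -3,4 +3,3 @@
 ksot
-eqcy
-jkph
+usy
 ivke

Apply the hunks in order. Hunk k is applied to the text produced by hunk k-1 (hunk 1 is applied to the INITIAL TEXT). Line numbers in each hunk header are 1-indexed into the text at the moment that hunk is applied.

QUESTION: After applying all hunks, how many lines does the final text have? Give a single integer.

Hunk 1: at line 2 remove [ftevj,urrft,ohjid] add [qrl] -> 6 lines: gmk ars pjy qrl nonaj aullx
Hunk 2: at line 1 remove [pjy,qrl] add [lkrvl,ouuz,byjor] -> 7 lines: gmk ars lkrvl ouuz byjor nonaj aullx
Hunk 3: at line 4 remove [byjor,nonaj] add [eqcy,jkph,ivke] -> 8 lines: gmk ars lkrvl ouuz eqcy jkph ivke aullx
Hunk 4: at line 1 remove [ars,lkrvl,ouuz] add [gcy,ksot] -> 7 lines: gmk gcy ksot eqcy jkph ivke aullx
Hunk 5: at line 3 remove [eqcy,jkph] add [usy] -> 6 lines: gmk gcy ksot usy ivke aullx
Final line count: 6

Answer: 6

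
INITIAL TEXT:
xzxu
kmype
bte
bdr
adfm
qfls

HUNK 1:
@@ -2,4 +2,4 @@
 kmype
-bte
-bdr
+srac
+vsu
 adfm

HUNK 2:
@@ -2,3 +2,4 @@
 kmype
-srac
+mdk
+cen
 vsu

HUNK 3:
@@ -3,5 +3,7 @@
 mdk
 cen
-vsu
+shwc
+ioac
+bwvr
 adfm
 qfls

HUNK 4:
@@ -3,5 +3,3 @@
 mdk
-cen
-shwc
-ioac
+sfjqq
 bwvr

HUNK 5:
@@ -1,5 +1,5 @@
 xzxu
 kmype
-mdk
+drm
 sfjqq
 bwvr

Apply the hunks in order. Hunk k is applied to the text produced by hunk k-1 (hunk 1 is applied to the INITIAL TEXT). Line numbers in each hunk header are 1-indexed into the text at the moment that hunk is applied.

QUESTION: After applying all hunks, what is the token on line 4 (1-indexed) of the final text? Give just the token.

Hunk 1: at line 2 remove [bte,bdr] add [srac,vsu] -> 6 lines: xzxu kmype srac vsu adfm qfls
Hunk 2: at line 2 remove [srac] add [mdk,cen] -> 7 lines: xzxu kmype mdk cen vsu adfm qfls
Hunk 3: at line 3 remove [vsu] add [shwc,ioac,bwvr] -> 9 lines: xzxu kmype mdk cen shwc ioac bwvr adfm qfls
Hunk 4: at line 3 remove [cen,shwc,ioac] add [sfjqq] -> 7 lines: xzxu kmype mdk sfjqq bwvr adfm qfls
Hunk 5: at line 1 remove [mdk] add [drm] -> 7 lines: xzxu kmype drm sfjqq bwvr adfm qfls
Final line 4: sfjqq

Answer: sfjqq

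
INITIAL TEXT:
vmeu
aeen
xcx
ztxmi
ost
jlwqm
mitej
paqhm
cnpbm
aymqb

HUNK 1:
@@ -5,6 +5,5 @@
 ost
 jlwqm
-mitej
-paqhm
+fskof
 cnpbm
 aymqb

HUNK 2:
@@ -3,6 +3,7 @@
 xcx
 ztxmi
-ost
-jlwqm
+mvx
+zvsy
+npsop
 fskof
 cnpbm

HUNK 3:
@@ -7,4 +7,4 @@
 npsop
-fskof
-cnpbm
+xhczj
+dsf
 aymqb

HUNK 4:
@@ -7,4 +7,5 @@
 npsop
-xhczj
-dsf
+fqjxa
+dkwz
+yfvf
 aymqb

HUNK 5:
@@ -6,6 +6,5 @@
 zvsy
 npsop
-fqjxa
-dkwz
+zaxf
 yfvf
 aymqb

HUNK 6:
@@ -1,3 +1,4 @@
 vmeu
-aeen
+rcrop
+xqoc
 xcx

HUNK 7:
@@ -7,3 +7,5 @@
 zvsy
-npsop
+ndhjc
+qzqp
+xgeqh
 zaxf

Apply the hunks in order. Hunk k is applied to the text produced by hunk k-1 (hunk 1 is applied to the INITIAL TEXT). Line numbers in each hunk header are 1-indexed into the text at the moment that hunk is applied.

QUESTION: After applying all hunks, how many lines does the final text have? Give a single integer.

Answer: 13

Derivation:
Hunk 1: at line 5 remove [mitej,paqhm] add [fskof] -> 9 lines: vmeu aeen xcx ztxmi ost jlwqm fskof cnpbm aymqb
Hunk 2: at line 3 remove [ost,jlwqm] add [mvx,zvsy,npsop] -> 10 lines: vmeu aeen xcx ztxmi mvx zvsy npsop fskof cnpbm aymqb
Hunk 3: at line 7 remove [fskof,cnpbm] add [xhczj,dsf] -> 10 lines: vmeu aeen xcx ztxmi mvx zvsy npsop xhczj dsf aymqb
Hunk 4: at line 7 remove [xhczj,dsf] add [fqjxa,dkwz,yfvf] -> 11 lines: vmeu aeen xcx ztxmi mvx zvsy npsop fqjxa dkwz yfvf aymqb
Hunk 5: at line 6 remove [fqjxa,dkwz] add [zaxf] -> 10 lines: vmeu aeen xcx ztxmi mvx zvsy npsop zaxf yfvf aymqb
Hunk 6: at line 1 remove [aeen] add [rcrop,xqoc] -> 11 lines: vmeu rcrop xqoc xcx ztxmi mvx zvsy npsop zaxf yfvf aymqb
Hunk 7: at line 7 remove [npsop] add [ndhjc,qzqp,xgeqh] -> 13 lines: vmeu rcrop xqoc xcx ztxmi mvx zvsy ndhjc qzqp xgeqh zaxf yfvf aymqb
Final line count: 13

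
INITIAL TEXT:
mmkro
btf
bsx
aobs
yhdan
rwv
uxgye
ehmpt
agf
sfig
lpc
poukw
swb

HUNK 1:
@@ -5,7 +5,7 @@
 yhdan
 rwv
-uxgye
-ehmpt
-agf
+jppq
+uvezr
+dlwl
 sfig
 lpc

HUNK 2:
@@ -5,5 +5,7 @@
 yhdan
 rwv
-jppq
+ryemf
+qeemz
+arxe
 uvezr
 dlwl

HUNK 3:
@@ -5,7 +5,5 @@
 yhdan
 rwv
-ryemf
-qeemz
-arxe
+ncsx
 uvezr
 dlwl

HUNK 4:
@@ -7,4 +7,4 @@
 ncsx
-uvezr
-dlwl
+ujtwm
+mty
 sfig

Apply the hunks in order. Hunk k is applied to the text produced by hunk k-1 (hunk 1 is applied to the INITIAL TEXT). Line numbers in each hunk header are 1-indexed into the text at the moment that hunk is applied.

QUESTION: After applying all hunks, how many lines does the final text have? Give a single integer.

Answer: 13

Derivation:
Hunk 1: at line 5 remove [uxgye,ehmpt,agf] add [jppq,uvezr,dlwl] -> 13 lines: mmkro btf bsx aobs yhdan rwv jppq uvezr dlwl sfig lpc poukw swb
Hunk 2: at line 5 remove [jppq] add [ryemf,qeemz,arxe] -> 15 lines: mmkro btf bsx aobs yhdan rwv ryemf qeemz arxe uvezr dlwl sfig lpc poukw swb
Hunk 3: at line 5 remove [ryemf,qeemz,arxe] add [ncsx] -> 13 lines: mmkro btf bsx aobs yhdan rwv ncsx uvezr dlwl sfig lpc poukw swb
Hunk 4: at line 7 remove [uvezr,dlwl] add [ujtwm,mty] -> 13 lines: mmkro btf bsx aobs yhdan rwv ncsx ujtwm mty sfig lpc poukw swb
Final line count: 13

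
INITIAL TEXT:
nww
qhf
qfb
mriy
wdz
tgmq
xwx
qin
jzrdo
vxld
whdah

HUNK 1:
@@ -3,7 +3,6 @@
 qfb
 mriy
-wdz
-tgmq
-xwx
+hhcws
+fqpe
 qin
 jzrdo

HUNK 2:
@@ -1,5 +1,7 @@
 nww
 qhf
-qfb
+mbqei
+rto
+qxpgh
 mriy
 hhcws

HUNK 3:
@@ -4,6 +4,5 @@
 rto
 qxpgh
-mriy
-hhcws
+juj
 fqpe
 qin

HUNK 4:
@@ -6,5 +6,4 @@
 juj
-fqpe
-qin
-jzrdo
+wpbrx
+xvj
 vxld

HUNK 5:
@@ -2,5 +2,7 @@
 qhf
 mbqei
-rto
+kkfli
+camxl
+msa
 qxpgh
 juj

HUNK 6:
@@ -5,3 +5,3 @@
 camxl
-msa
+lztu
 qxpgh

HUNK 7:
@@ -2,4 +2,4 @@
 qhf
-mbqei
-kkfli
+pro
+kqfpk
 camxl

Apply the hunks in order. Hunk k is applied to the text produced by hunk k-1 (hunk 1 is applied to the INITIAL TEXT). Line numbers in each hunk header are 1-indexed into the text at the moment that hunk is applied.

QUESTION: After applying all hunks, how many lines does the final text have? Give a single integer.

Answer: 12

Derivation:
Hunk 1: at line 3 remove [wdz,tgmq,xwx] add [hhcws,fqpe] -> 10 lines: nww qhf qfb mriy hhcws fqpe qin jzrdo vxld whdah
Hunk 2: at line 1 remove [qfb] add [mbqei,rto,qxpgh] -> 12 lines: nww qhf mbqei rto qxpgh mriy hhcws fqpe qin jzrdo vxld whdah
Hunk 3: at line 4 remove [mriy,hhcws] add [juj] -> 11 lines: nww qhf mbqei rto qxpgh juj fqpe qin jzrdo vxld whdah
Hunk 4: at line 6 remove [fqpe,qin,jzrdo] add [wpbrx,xvj] -> 10 lines: nww qhf mbqei rto qxpgh juj wpbrx xvj vxld whdah
Hunk 5: at line 2 remove [rto] add [kkfli,camxl,msa] -> 12 lines: nww qhf mbqei kkfli camxl msa qxpgh juj wpbrx xvj vxld whdah
Hunk 6: at line 5 remove [msa] add [lztu] -> 12 lines: nww qhf mbqei kkfli camxl lztu qxpgh juj wpbrx xvj vxld whdah
Hunk 7: at line 2 remove [mbqei,kkfli] add [pro,kqfpk] -> 12 lines: nww qhf pro kqfpk camxl lztu qxpgh juj wpbrx xvj vxld whdah
Final line count: 12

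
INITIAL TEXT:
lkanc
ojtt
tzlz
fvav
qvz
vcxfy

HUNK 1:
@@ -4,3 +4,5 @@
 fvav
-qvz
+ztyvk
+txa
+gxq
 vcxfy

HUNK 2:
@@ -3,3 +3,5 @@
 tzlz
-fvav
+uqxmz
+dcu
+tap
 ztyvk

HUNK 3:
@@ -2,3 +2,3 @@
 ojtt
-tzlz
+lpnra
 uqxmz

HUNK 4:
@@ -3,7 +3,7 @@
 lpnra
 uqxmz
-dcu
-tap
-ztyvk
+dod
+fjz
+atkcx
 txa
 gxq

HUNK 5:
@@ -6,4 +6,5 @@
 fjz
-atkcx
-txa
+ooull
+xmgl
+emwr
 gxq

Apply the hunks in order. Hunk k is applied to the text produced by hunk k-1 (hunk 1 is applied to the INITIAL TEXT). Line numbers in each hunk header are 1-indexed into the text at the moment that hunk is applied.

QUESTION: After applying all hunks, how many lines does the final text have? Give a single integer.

Hunk 1: at line 4 remove [qvz] add [ztyvk,txa,gxq] -> 8 lines: lkanc ojtt tzlz fvav ztyvk txa gxq vcxfy
Hunk 2: at line 3 remove [fvav] add [uqxmz,dcu,tap] -> 10 lines: lkanc ojtt tzlz uqxmz dcu tap ztyvk txa gxq vcxfy
Hunk 3: at line 2 remove [tzlz] add [lpnra] -> 10 lines: lkanc ojtt lpnra uqxmz dcu tap ztyvk txa gxq vcxfy
Hunk 4: at line 3 remove [dcu,tap,ztyvk] add [dod,fjz,atkcx] -> 10 lines: lkanc ojtt lpnra uqxmz dod fjz atkcx txa gxq vcxfy
Hunk 5: at line 6 remove [atkcx,txa] add [ooull,xmgl,emwr] -> 11 lines: lkanc ojtt lpnra uqxmz dod fjz ooull xmgl emwr gxq vcxfy
Final line count: 11

Answer: 11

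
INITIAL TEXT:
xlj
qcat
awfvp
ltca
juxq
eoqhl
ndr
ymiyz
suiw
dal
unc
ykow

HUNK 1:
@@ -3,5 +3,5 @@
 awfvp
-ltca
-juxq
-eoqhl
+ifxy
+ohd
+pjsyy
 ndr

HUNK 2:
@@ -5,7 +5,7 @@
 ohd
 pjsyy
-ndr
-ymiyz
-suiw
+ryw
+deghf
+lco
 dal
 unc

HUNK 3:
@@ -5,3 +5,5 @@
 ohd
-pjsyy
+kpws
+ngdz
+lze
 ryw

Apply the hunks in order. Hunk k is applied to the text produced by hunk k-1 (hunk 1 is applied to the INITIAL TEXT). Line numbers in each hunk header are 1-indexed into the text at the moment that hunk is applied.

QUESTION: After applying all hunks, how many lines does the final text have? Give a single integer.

Answer: 14

Derivation:
Hunk 1: at line 3 remove [ltca,juxq,eoqhl] add [ifxy,ohd,pjsyy] -> 12 lines: xlj qcat awfvp ifxy ohd pjsyy ndr ymiyz suiw dal unc ykow
Hunk 2: at line 5 remove [ndr,ymiyz,suiw] add [ryw,deghf,lco] -> 12 lines: xlj qcat awfvp ifxy ohd pjsyy ryw deghf lco dal unc ykow
Hunk 3: at line 5 remove [pjsyy] add [kpws,ngdz,lze] -> 14 lines: xlj qcat awfvp ifxy ohd kpws ngdz lze ryw deghf lco dal unc ykow
Final line count: 14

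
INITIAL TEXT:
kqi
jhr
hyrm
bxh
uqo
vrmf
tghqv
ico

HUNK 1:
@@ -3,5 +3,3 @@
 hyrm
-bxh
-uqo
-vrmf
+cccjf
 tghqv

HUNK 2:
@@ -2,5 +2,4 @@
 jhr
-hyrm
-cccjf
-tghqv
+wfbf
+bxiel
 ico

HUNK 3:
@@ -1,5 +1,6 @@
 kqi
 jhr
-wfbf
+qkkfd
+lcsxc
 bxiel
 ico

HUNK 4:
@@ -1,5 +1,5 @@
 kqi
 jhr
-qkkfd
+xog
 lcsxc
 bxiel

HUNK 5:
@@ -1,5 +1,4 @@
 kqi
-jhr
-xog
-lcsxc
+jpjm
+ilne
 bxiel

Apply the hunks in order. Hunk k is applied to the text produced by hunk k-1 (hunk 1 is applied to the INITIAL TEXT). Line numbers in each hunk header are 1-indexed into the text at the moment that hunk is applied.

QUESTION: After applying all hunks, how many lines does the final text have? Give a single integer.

Hunk 1: at line 3 remove [bxh,uqo,vrmf] add [cccjf] -> 6 lines: kqi jhr hyrm cccjf tghqv ico
Hunk 2: at line 2 remove [hyrm,cccjf,tghqv] add [wfbf,bxiel] -> 5 lines: kqi jhr wfbf bxiel ico
Hunk 3: at line 1 remove [wfbf] add [qkkfd,lcsxc] -> 6 lines: kqi jhr qkkfd lcsxc bxiel ico
Hunk 4: at line 1 remove [qkkfd] add [xog] -> 6 lines: kqi jhr xog lcsxc bxiel ico
Hunk 5: at line 1 remove [jhr,xog,lcsxc] add [jpjm,ilne] -> 5 lines: kqi jpjm ilne bxiel ico
Final line count: 5

Answer: 5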